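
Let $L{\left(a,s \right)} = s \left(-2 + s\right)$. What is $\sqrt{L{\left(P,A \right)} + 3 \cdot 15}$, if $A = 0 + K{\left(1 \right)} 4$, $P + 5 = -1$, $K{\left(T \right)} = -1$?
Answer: $\sqrt{69} \approx 8.3066$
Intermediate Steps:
$P = -6$ ($P = -5 - 1 = -6$)
$A = -4$ ($A = 0 - 4 = -4$)
$\sqrt{L{\left(P,A \right)} + 3 \cdot 15} = \sqrt{- 4 \left(-2 - 4\right) + 3 \cdot 15} = \sqrt{\left(-4\right) \left(-6\right) + 45} = \sqrt{24 + 45} = \sqrt{69}$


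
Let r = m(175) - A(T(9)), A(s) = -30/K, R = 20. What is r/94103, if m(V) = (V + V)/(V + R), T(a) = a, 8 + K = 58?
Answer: 467/18350085 ≈ 2.5449e-5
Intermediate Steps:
K = 50 (K = -8 + 58 = 50)
m(V) = 2*V/(20 + V) (m(V) = (V + V)/(V + 20) = (2*V)/(20 + V) = 2*V/(20 + V))
A(s) = -⅗ (A(s) = -30/50 = -30*1/50 = -⅗)
r = 467/195 (r = 2*175/(20 + 175) - 1*(-⅗) = 2*175/195 + ⅗ = 2*175*(1/195) + ⅗ = 70/39 + ⅗ = 467/195 ≈ 2.3949)
r/94103 = (467/195)/94103 = (467/195)*(1/94103) = 467/18350085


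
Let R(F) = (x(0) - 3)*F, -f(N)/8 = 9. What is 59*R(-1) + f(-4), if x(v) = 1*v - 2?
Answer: 223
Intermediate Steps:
x(v) = -2 + v (x(v) = v - 2 = -2 + v)
f(N) = -72 (f(N) = -8*9 = -72)
R(F) = -5*F (R(F) = ((-2 + 0) - 3)*F = (-2 - 3)*F = -5*F)
59*R(-1) + f(-4) = 59*(-5*(-1)) - 72 = 59*5 - 72 = 295 - 72 = 223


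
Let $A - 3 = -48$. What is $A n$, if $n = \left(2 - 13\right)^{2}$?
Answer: $-5445$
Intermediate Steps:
$A = -45$ ($A = 3 - 48 = -45$)
$n = 121$ ($n = \left(-11\right)^{2} = 121$)
$A n = \left(-45\right) 121 = -5445$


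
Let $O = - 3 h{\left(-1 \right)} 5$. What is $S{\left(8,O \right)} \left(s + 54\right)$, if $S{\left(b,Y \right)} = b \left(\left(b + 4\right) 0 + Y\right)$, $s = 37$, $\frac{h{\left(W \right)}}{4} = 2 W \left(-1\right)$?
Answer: $-87360$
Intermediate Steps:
$h{\left(W \right)} = - 8 W$ ($h{\left(W \right)} = 4 \cdot 2 W \left(-1\right) = 4 \left(- 2 W\right) = - 8 W$)
$O = -120$ ($O = - 3 \left(\left(-8\right) \left(-1\right)\right) 5 = \left(-3\right) 8 \cdot 5 = \left(-24\right) 5 = -120$)
$S{\left(b,Y \right)} = Y b$ ($S{\left(b,Y \right)} = b \left(\left(4 + b\right) 0 + Y\right) = b \left(0 + Y\right) = b Y = Y b$)
$S{\left(8,O \right)} \left(s + 54\right) = \left(-120\right) 8 \left(37 + 54\right) = \left(-960\right) 91 = -87360$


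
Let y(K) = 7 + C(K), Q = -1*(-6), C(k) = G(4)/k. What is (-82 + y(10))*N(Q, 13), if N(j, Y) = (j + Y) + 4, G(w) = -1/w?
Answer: -69023/40 ≈ -1725.6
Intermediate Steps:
C(k) = -1/(4*k) (C(k) = (-1/4)/k = (-1*¼)/k = -1/(4*k))
Q = 6
y(K) = 7 - 1/(4*K)
N(j, Y) = 4 + Y + j (N(j, Y) = (Y + j) + 4 = 4 + Y + j)
(-82 + y(10))*N(Q, 13) = (-82 + (7 - ¼/10))*(4 + 13 + 6) = (-82 + (7 - ¼*⅒))*23 = (-82 + (7 - 1/40))*23 = (-82 + 279/40)*23 = -3001/40*23 = -69023/40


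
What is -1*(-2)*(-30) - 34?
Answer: -94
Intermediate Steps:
-1*(-2)*(-30) - 34 = 2*(-30) - 34 = -60 - 34 = -94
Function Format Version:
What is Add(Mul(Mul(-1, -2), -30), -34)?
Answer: -94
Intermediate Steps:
Add(Mul(Mul(-1, -2), -30), -34) = Add(Mul(2, -30), -34) = Add(-60, -34) = -94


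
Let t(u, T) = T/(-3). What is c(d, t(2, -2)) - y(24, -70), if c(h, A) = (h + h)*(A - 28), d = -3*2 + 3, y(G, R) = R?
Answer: 234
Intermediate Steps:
t(u, T) = -T/3 (t(u, T) = T*(-⅓) = -T/3)
d = -3 (d = -6 + 3 = -3)
c(h, A) = 2*h*(-28 + A) (c(h, A) = (2*h)*(-28 + A) = 2*h*(-28 + A))
c(d, t(2, -2)) - y(24, -70) = 2*(-3)*(-28 - ⅓*(-2)) - 1*(-70) = 2*(-3)*(-28 + ⅔) + 70 = 2*(-3)*(-82/3) + 70 = 164 + 70 = 234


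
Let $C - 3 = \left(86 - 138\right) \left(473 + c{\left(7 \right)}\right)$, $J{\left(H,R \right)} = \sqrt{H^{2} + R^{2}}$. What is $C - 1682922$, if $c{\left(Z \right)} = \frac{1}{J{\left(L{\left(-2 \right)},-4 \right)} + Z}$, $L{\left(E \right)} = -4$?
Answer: $- \frac{29028119}{17} + \frac{208 \sqrt{2}}{17} \approx -1.7075 \cdot 10^{6}$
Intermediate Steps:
$c{\left(Z \right)} = \frac{1}{Z + 4 \sqrt{2}}$ ($c{\left(Z \right)} = \frac{1}{\sqrt{\left(-4\right)^{2} + \left(-4\right)^{2}} + Z} = \frac{1}{\sqrt{16 + 16} + Z} = \frac{1}{\sqrt{32} + Z} = \frac{1}{4 \sqrt{2} + Z} = \frac{1}{Z + 4 \sqrt{2}}$)
$C = -24593 - \frac{52}{7 + 4 \sqrt{2}}$ ($C = 3 + \left(86 - 138\right) \left(473 + \frac{1}{7 + 4 \sqrt{2}}\right) = 3 - 52 \left(473 + \frac{1}{7 + 4 \sqrt{2}}\right) = 3 - \left(24596 + \frac{52}{7 + 4 \sqrt{2}}\right) = -24593 - \frac{52}{7 + 4 \sqrt{2}} \approx -24597.0$)
$C - 1682922 = \left(- \frac{418445}{17} + \frac{208 \sqrt{2}}{17}\right) - 1682922 = - \frac{29028119}{17} + \frac{208 \sqrt{2}}{17}$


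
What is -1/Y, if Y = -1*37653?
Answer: 1/37653 ≈ 2.6558e-5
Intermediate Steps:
Y = -37653
-1/Y = -1/(-37653) = -1*(-1/37653) = 1/37653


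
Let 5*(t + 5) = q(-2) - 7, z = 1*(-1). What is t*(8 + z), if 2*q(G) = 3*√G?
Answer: -224/5 + 21*I*√2/10 ≈ -44.8 + 2.9698*I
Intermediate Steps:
q(G) = 3*√G/2 (q(G) = (3*√G)/2 = 3*√G/2)
z = -1
t = -32/5 + 3*I*√2/10 (t = -5 + (3*√(-2)/2 - 7)/5 = -5 + (3*(I*√2)/2 - 7)/5 = -5 + (3*I*√2/2 - 7)/5 = -5 + (-7 + 3*I*√2/2)/5 = -5 + (-7/5 + 3*I*√2/10) = -32/5 + 3*I*√2/10 ≈ -6.4 + 0.42426*I)
t*(8 + z) = (-32/5 + 3*I*√2/10)*(8 - 1) = (-32/5 + 3*I*√2/10)*7 = -224/5 + 21*I*√2/10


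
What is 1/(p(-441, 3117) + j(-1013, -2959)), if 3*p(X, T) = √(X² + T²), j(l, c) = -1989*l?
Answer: 2014857/4059647629319 - √1101130/4059647629319 ≈ 4.9605e-7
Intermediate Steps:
p(X, T) = √(T² + X²)/3 (p(X, T) = √(X² + T²)/3 = √(T² + X²)/3)
1/(p(-441, 3117) + j(-1013, -2959)) = 1/(√(3117² + (-441)²)/3 - 1989*(-1013)) = 1/(√(9715689 + 194481)/3 + 2014857) = 1/(√9910170/3 + 2014857) = 1/((3*√1101130)/3 + 2014857) = 1/(√1101130 + 2014857) = 1/(2014857 + √1101130)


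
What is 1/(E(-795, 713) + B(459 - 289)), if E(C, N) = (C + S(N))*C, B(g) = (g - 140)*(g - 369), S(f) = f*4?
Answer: -1/1641285 ≈ -6.0928e-7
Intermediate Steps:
S(f) = 4*f
B(g) = (-369 + g)*(-140 + g) (B(g) = (-140 + g)*(-369 + g) = (-369 + g)*(-140 + g))
E(C, N) = C*(C + 4*N) (E(C, N) = (C + 4*N)*C = C*(C + 4*N))
1/(E(-795, 713) + B(459 - 289)) = 1/(-795*(-795 + 4*713) + (51660 + (459 - 289)² - 509*(459 - 289))) = 1/(-795*(-795 + 2852) + (51660 + 170² - 509*170)) = 1/(-795*2057 + (51660 + 28900 - 86530)) = 1/(-1635315 - 5970) = 1/(-1641285) = -1/1641285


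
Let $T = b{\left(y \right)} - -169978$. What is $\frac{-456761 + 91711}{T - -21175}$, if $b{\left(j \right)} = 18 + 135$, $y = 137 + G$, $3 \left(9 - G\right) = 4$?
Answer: $- \frac{182525}{95653} \approx -1.9082$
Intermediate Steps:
$G = \frac{23}{3}$ ($G = 9 - \frac{4}{3} = \frac{23}{3} \approx 7.6667$)
$y = \frac{434}{3}$ ($y = 137 + \frac{23}{3} = \frac{434}{3} \approx 144.67$)
$b{\left(j \right)} = 153$
$T = 170131$ ($T = 153 - -169978 = 153 + 169978 = 170131$)
$\frac{-456761 + 91711}{T - -21175} = \frac{-456761 + 91711}{170131 - -21175} = - \frac{365050}{170131 + 21175} = - \frac{365050}{191306} = \left(-365050\right) \frac{1}{191306} = - \frac{182525}{95653}$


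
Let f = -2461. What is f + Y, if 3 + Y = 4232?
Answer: 1768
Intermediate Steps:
Y = 4229 (Y = -3 + 4232 = 4229)
f + Y = -2461 + 4229 = 1768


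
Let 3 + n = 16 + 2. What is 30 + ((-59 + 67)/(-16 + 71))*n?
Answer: 354/11 ≈ 32.182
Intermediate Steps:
n = 15 (n = -3 + (16 + 2) = -3 + 18 = 15)
30 + ((-59 + 67)/(-16 + 71))*n = 30 + ((-59 + 67)/(-16 + 71))*15 = 30 + (8/55)*15 = 30 + 24/11 = 354/11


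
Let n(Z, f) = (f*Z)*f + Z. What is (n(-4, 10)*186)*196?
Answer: -14728224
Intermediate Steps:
n(Z, f) = Z + Z*f² (n(Z, f) = (Z*f)*f + Z = Z*f² + Z = Z + Z*f²)
(n(-4, 10)*186)*196 = (-4*(1 + 10²)*186)*196 = (-4*(1 + 100)*186)*196 = (-4*101*186)*196 = -404*186*196 = -75144*196 = -14728224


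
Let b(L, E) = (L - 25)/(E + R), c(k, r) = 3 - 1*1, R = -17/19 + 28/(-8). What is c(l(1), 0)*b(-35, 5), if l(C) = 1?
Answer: -4560/23 ≈ -198.26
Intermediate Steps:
R = -167/38 (R = -17*1/19 + 28*(-⅛) = -17/19 - 7/2 = -167/38 ≈ -4.3947)
c(k, r) = 2 (c(k, r) = 3 - 1 = 2)
b(L, E) = (-25 + L)/(-167/38 + E) (b(L, E) = (L - 25)/(E - 167/38) = (-25 + L)/(-167/38 + E))
c(l(1), 0)*b(-35, 5) = 2*(38*(-25 - 35)/(-167 + 38*5)) = 2*(38*(-60)/(-167 + 190)) = 2*(38*(-60)/23) = 2*(38*(1/23)*(-60)) = 2*(-2280/23) = -4560/23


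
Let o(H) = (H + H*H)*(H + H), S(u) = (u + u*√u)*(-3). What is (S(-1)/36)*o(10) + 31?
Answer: 643/3 + 550*I/3 ≈ 214.33 + 183.33*I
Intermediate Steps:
S(u) = -3*u - 3*u^(3/2) (S(u) = (u + u^(3/2))*(-3) = -3*u - 3*u^(3/2))
o(H) = 2*H*(H + H²) (o(H) = (H + H²)*(2*H) = 2*H*(H + H²))
(S(-1)/36)*o(10) + 31 = ((-3*(-1) - (-3)*I)/36)*(2*10²*(1 + 10)) + 31 = ((3 - (-3)*I)*(1/36))*(2*100*11) + 31 = ((3 + 3*I)*(1/36))*2200 + 31 = (1/12 + I/12)*2200 + 31 = (550/3 + 550*I/3) + 31 = 643/3 + 550*I/3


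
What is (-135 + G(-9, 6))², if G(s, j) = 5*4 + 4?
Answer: 12321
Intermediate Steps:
G(s, j) = 24 (G(s, j) = 20 + 4 = 24)
(-135 + G(-9, 6))² = (-135 + 24)² = (-111)² = 12321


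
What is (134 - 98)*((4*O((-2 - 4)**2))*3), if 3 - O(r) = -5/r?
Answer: 1356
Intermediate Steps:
O(r) = 3 + 5/r (O(r) = 3 - (-5)/r = 3 + 5/r)
(134 - 98)*((4*O((-2 - 4)**2))*3) = (134 - 98)*((4*(3 + 5/((-2 - 4)**2)))*3) = 36*((4*(3 + 5/((-6)**2)))*3) = 36*((4*(3 + 5/36))*3) = 36*((4*(113/36))*3) = 36*((113/9)*3) = 36*(113/3) = 1356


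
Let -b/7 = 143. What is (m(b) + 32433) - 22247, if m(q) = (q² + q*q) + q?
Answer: 2013187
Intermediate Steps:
b = -1001 (b = -7*143 = -1001)
m(q) = q + 2*q² (m(q) = (q² + q²) + q = 2*q² + q = q + 2*q²)
(m(b) + 32433) - 22247 = (-1001*(1 + 2*(-1001)) + 32433) - 22247 = (-1001*(1 - 2002) + 32433) - 22247 = (-1001*(-2001) + 32433) - 22247 = (2003001 + 32433) - 22247 = 2035434 - 22247 = 2013187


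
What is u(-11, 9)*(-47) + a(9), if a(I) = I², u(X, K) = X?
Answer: 598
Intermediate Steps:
u(-11, 9)*(-47) + a(9) = -11*(-47) + 9² = 517 + 81 = 598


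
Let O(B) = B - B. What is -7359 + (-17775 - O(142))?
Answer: -25134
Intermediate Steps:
O(B) = 0
-7359 + (-17775 - O(142)) = -7359 + (-17775 - 1*0) = -7359 + (-17775 + 0) = -7359 - 17775 = -25134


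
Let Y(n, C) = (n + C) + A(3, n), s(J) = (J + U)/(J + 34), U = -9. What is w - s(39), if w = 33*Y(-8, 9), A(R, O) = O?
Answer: -16893/73 ≈ -231.41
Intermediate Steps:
s(J) = (-9 + J)/(34 + J) (s(J) = (J - 9)/(J + 34) = (-9 + J)/(34 + J))
Y(n, C) = C + 2*n (Y(n, C) = (n + C) + n = (C + n) + n = C + 2*n)
w = -231 (w = 33*(9 + 2*(-8)) = 33*(9 - 16) = 33*(-7) = -231)
w - s(39) = -231 - (-9 + 39)/(34 + 39) = -231 - 30/73 = -16893/73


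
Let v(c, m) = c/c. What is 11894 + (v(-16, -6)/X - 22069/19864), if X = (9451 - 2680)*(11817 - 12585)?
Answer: 153560005393069/12911917824 ≈ 11893.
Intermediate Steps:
X = -5200128 (X = 6771*(-768) = -5200128)
v(c, m) = 1
11894 + (v(-16, -6)/X - 22069/19864) = 11894 + (1/(-5200128) - 22069/19864) = 11894 + (1*(-1/5200128) - 22069*1/19864) = 11894 + (-1/5200128 - 22069/19864) = 11894 - 14345205587/12911917824 = 153560005393069/12911917824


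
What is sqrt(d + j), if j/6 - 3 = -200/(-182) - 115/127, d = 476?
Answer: 2*sqrt(16533929594)/11557 ≈ 22.252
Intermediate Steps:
j = 221436/11557 (j = 18 + 6*(-200/(-182) - 115/127) = 18 + 6*(-200*(-1/182) - 115*1/127) = 18 + 6*(100/91 - 115/127) = 18 + 6*(2235/11557) = 18 + 13410/11557 = 221436/11557 ≈ 19.160)
sqrt(d + j) = sqrt(476 + 221436/11557) = sqrt(5722568/11557) = 2*sqrt(16533929594)/11557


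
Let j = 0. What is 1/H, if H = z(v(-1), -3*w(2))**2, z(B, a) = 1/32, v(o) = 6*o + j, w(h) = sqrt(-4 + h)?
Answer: 1024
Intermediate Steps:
v(o) = 6*o (v(o) = 6*o + 0 = 6*o)
z(B, a) = 1/32
H = 1/1024 (H = (1/32)**2 = 1/1024 ≈ 0.00097656)
1/H = 1/(1/1024) = 1024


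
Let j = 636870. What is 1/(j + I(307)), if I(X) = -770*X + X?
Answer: 1/400787 ≈ 2.4951e-6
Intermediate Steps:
I(X) = -769*X
1/(j + I(307)) = 1/(636870 - 769*307) = 1/(636870 - 236083) = 1/400787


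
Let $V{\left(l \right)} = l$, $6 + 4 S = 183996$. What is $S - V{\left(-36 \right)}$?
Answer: $\frac{92067}{2} \approx 46034.0$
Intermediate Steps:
$S = \frac{91995}{2}$ ($S = - \frac{3}{2} + \frac{1}{4} \cdot 183996 = - \frac{3}{2} + 45999 = \frac{91995}{2} \approx 45998.0$)
$S - V{\left(-36 \right)} = \frac{91995}{2} - -36 = \frac{91995}{2} + 36 = \frac{92067}{2}$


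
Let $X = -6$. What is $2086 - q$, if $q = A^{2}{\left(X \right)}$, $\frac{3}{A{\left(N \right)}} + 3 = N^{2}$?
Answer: $\frac{252405}{121} \approx 2086.0$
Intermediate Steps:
$A{\left(N \right)} = \frac{3}{-3 + N^{2}}$
$q = \frac{1}{121}$ ($q = \left(\frac{3}{-3 + \left(-6\right)^{2}}\right)^{2} = \left(\frac{3}{-3 + 36}\right)^{2} = \left(\frac{3}{33}\right)^{2} = \left(3 \cdot \frac{1}{33}\right)^{2} = \left(\frac{1}{11}\right)^{2} = \frac{1}{121} \approx 0.0082645$)
$2086 - q = 2086 - \frac{1}{121} = \frac{252405}{121}$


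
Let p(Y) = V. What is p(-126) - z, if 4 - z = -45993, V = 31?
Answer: -45966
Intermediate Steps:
p(Y) = 31
z = 45997 (z = 4 - 1*(-45993) = 4 + 45993 = 45997)
p(-126) - z = 31 - 1*45997 = 31 - 45997 = -45966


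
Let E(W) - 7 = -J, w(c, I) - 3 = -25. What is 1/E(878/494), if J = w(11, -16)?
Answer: 1/29 ≈ 0.034483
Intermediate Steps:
w(c, I) = -22 (w(c, I) = 3 - 25 = -22)
J = -22
E(W) = 29 (E(W) = 7 - 1*(-22) = 7 + 22 = 29)
1/E(878/494) = 1/29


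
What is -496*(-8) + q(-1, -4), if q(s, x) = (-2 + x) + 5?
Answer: 3967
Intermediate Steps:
q(s, x) = 3 + x
-496*(-8) + q(-1, -4) = -496*(-8) + (3 - 4) = -124*(-32) - 1 = 3968 - 1 = 3967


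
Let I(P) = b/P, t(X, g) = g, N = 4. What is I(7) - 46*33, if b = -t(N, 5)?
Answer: -10631/7 ≈ -1518.7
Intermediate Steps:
b = -5 (b = -1*5 = -5)
I(P) = -5/P
I(7) - 46*33 = -5/7 - 46*33 = -5*⅐ - 1518 = -5/7 - 1518 = -10631/7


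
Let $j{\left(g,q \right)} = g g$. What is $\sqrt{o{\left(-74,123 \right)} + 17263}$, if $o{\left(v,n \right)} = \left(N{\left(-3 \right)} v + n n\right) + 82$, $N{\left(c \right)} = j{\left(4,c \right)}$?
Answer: $\sqrt{31290} \approx 176.89$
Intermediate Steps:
$j{\left(g,q \right)} = g^{2}$
$N{\left(c \right)} = 16$ ($N{\left(c \right)} = 4^{2} = 16$)
$o{\left(v,n \right)} = 82 + n^{2} + 16 v$ ($o{\left(v,n \right)} = \left(16 v + n n\right) + 82 = \left(16 v + n^{2}\right) + 82 = \left(n^{2} + 16 v\right) + 82 = 82 + n^{2} + 16 v$)
$\sqrt{o{\left(-74,123 \right)} + 17263} = \sqrt{\left(82 + 123^{2} + 16 \left(-74\right)\right) + 17263} = \sqrt{\left(82 + 15129 - 1184\right) + 17263} = \sqrt{14027 + 17263} = \sqrt{31290}$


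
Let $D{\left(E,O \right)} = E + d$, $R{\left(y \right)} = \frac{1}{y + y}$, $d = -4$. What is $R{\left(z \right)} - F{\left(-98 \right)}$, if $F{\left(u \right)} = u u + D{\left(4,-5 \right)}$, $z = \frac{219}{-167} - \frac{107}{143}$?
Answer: $- \frac{944788569}{98372} \approx -9604.3$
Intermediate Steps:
$z = - \frac{49186}{23881}$ ($z = 219 \left(- \frac{1}{167}\right) - \frac{107}{143} = - \frac{219}{167} - \frac{107}{143} = - \frac{49186}{23881} \approx -2.0596$)
$R{\left(y \right)} = \frac{1}{2 y}$
$D{\left(E,O \right)} = -4 + E$ ($D{\left(E,O \right)} = E - 4 = -4 + E$)
$F{\left(u \right)} = u^{2}$ ($F{\left(u \right)} = u u + \left(-4 + 4\right) = u^{2} + 0 = u^{2}$)
$R{\left(z \right)} - F{\left(-98 \right)} = \frac{1}{2 \left(- \frac{49186}{23881}\right)} - \left(-98\right)^{2} = \frac{1}{2} \left(- \frac{23881}{49186}\right) - 9604 = - \frac{23881}{98372} - 9604 = - \frac{944788569}{98372}$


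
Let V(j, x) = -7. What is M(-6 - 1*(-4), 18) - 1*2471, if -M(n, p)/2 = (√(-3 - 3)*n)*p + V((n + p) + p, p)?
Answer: -2457 + 72*I*√6 ≈ -2457.0 + 176.36*I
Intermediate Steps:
M(n, p) = 14 - 2*I*n*p*√6 (M(n, p) = -2*((√(-3 - 3)*n)*p - 7) = -2*((√(-6)*n)*p - 7) = -2*(((I*√6)*n)*p - 7) = -2*((I*n*√6)*p - 7) = -2*(I*n*p*√6 - 7) = -2*(-7 + I*n*p*√6) = 14 - 2*I*n*p*√6)
M(-6 - 1*(-4), 18) - 1*2471 = (14 - 2*I*(-6 - 1*(-4))*18*√6) - 1*2471 = (14 - 2*I*(-6 + 4)*18*√6) - 2471 = (14 - 2*I*(-2)*18*√6) - 2471 = (14 + 72*I*√6) - 2471 = -2457 + 72*I*√6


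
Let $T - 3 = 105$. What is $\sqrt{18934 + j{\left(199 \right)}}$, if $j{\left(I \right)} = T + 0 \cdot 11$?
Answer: $\sqrt{19042} \approx 137.99$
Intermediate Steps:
$T = 108$ ($T = 3 + 105 = 108$)
$j{\left(I \right)} = 108$ ($j{\left(I \right)} = 108 + 0 \cdot 11 = 108 + 0 = 108$)
$\sqrt{18934 + j{\left(199 \right)}} = \sqrt{18934 + 108} = \sqrt{19042}$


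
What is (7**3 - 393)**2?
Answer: 2500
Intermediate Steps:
(7**3 - 393)**2 = (343 - 393)**2 = (-50)**2 = 2500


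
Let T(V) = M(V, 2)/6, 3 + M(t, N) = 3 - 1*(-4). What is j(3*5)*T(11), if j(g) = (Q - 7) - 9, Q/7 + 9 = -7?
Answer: -256/3 ≈ -85.333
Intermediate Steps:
M(t, N) = 4 (M(t, N) = -3 + (3 - 1*(-4)) = -3 + (3 + 4) = -3 + 7 = 4)
Q = -112 (Q = -63 + 7*(-7) = -63 - 49 = -112)
j(g) = -128 (j(g) = (-112 - 7) - 9 = -119 - 9 = -128)
T(V) = ⅔ (T(V) = 4/6 = 4*(⅙) = ⅔)
j(3*5)*T(11) = -128*⅔ = -256/3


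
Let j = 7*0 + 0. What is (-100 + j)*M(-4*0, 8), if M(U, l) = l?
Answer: -800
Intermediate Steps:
j = 0 (j = 0 + 0 = 0)
(-100 + j)*M(-4*0, 8) = (-100 + 0)*8 = -100*8 = -800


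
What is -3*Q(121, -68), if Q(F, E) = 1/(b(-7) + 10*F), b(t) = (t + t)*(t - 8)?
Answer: -3/1420 ≈ -0.0021127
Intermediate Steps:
b(t) = 2*t*(-8 + t) (b(t) = (2*t)*(-8 + t) = 2*t*(-8 + t))
Q(F, E) = 1/(210 + 10*F) (Q(F, E) = 1/(2*(-7)*(-8 - 7) + 10*F) = 1/(2*(-7)*(-15) + 10*F) = 1/(210 + 10*F))
-3*Q(121, -68) = -3/(10*(21 + 121)) = -3/(10*142) = -3*1/1420 = -3/1420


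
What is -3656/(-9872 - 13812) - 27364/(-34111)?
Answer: 193199698/201971231 ≈ 0.95657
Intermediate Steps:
-3656/(-9872 - 13812) - 27364/(-34111) = -3656/(-23684) - 27364*(-1/34111) = -3656*(-1/23684) + 27364/34111 = 914/5921 + 27364/34111 = 193199698/201971231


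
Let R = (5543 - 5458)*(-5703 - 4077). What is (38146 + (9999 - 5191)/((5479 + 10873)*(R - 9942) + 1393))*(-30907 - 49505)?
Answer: -42195064016685759336/13755987791 ≈ -3.0674e+9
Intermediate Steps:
R = -831300 (R = 85*(-9780) = -831300)
(38146 + (9999 - 5191)/((5479 + 10873)*(R - 9942) + 1393))*(-30907 - 49505) = (38146 + (9999 - 5191)/((5479 + 10873)*(-831300 - 9942) + 1393))*(-30907 - 49505) = (38146 + 4808/(16352*(-841242) + 1393))*(-80412) = (38146 + 4808/(-13755989184 + 1393))*(-80412) = (38146 + 4808/(-13755987791))*(-80412) = (38146 + 4808*(-1/13755987791))*(-80412) = (38146 - 4808/13755987791)*(-80412) = (524735910270678/13755987791)*(-80412) = -42195064016685759336/13755987791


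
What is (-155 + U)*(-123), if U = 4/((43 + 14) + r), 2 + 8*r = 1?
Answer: 8670639/455 ≈ 19056.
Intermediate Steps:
r = -1/8 (r = -1/4 + (1/8)*1 = -1/4 + 1/8 = -1/8 ≈ -0.12500)
U = 32/455 (U = 4/((43 + 14) - 1/8) = 4/(57 - 1/8) = 4/(455/8) = 4*(8/455) = 32/455 ≈ 0.070330)
(-155 + U)*(-123) = (-155 + 32/455)*(-123) = -70493/455*(-123) = 8670639/455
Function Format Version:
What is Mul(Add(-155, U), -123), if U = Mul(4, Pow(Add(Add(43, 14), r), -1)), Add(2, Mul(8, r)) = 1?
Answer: Rational(8670639, 455) ≈ 19056.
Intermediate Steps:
r = Rational(-1, 8) (r = Add(Rational(-1, 4), Mul(Rational(1, 8), 1)) = Add(Rational(-1, 4), Rational(1, 8)) = Rational(-1, 8) ≈ -0.12500)
U = Rational(32, 455) (U = Mul(4, Pow(Add(Add(43, 14), Rational(-1, 8)), -1)) = Mul(4, Pow(Add(57, Rational(-1, 8)), -1)) = Mul(4, Pow(Rational(455, 8), -1)) = Mul(4, Rational(8, 455)) = Rational(32, 455) ≈ 0.070330)
Mul(Add(-155, U), -123) = Mul(Add(-155, Rational(32, 455)), -123) = Mul(Rational(-70493, 455), -123) = Rational(8670639, 455)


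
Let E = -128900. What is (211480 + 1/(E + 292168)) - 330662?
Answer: -19458606775/163268 ≈ -1.1918e+5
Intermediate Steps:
(211480 + 1/(E + 292168)) - 330662 = (211480 + 1/(-128900 + 292168)) - 330662 = (211480 + 1/163268) - 330662 = 34527916641/163268 - 330662 = -19458606775/163268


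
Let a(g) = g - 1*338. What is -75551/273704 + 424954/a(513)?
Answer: 116298388191/47898200 ≈ 2428.0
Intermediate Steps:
a(g) = -338 + g (a(g) = g - 338 = -338 + g)
-75551/273704 + 424954/a(513) = -75551/273704 + 424954/(-338 + 513) = -75551*1/273704 + 424954/175 = -75551/273704 + 424954*(1/175) = -75551/273704 + 424954/175 = 116298388191/47898200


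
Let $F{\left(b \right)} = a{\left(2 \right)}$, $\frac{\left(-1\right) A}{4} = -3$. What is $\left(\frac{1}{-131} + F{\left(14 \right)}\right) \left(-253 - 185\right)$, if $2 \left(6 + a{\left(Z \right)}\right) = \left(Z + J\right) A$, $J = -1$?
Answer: $\frac{438}{131} \approx 3.3435$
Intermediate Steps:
$A = 12$ ($A = \left(-4\right) \left(-3\right) = 12$)
$a{\left(Z \right)} = -12 + 6 Z$ ($a{\left(Z \right)} = -6 + \frac{\left(Z - 1\right) 12}{2} = -6 + \frac{\left(-1 + Z\right) 12}{2} = -6 + \frac{-12 + 12 Z}{2} = -6 + \left(-6 + 6 Z\right) = -12 + 6 Z$)
$F{\left(b \right)} = 0$ ($F{\left(b \right)} = -12 + 6 \cdot 2 = -12 + 12 = 0$)
$\left(\frac{1}{-131} + F{\left(14 \right)}\right) \left(-253 - 185\right) = \left(\frac{1}{-131} + 0\right) \left(-253 - 185\right) = \left(- \frac{1}{131} + 0\right) \left(-438\right) = \left(- \frac{1}{131}\right) \left(-438\right) = \frac{438}{131}$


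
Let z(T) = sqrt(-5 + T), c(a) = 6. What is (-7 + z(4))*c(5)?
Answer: -42 + 6*I ≈ -42.0 + 6.0*I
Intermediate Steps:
(-7 + z(4))*c(5) = (-7 + sqrt(-5 + 4))*6 = (-7 + sqrt(-1))*6 = (-7 + I)*6 = -42 + 6*I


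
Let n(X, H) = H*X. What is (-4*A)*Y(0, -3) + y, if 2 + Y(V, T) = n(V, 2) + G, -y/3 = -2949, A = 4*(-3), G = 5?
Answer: 8991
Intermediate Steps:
A = -12
y = 8847 (y = -3*(-2949) = 8847)
Y(V, T) = 3 + 2*V (Y(V, T) = -2 + (2*V + 5) = -2 + (5 + 2*V) = 3 + 2*V)
(-4*A)*Y(0, -3) + y = (-4*(-12))*(3 + 2*0) + 8847 = 48*(3 + 0) + 8847 = 48*3 + 8847 = 144 + 8847 = 8991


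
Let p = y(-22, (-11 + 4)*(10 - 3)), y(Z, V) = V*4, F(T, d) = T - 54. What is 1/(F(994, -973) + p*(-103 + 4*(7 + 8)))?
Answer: 1/9368 ≈ 0.00010675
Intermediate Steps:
F(T, d) = -54 + T
y(Z, V) = 4*V
p = -196 (p = 4*((-11 + 4)*(10 - 3)) = 4*(-7*7) = 4*(-49) = -196)
1/(F(994, -973) + p*(-103 + 4*(7 + 8))) = 1/((-54 + 994) - 196*(-103 + 4*(7 + 8))) = 1/(940 - 196*(-103 + 4*15)) = 1/(940 - 196*(-103 + 60)) = 1/(940 - 196*(-43)) = 1/(940 + 8428) = 1/9368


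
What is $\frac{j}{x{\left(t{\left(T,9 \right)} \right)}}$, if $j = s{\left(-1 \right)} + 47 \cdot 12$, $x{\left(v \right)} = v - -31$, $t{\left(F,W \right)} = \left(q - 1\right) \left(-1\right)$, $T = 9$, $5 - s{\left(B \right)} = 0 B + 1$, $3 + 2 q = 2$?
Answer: $\frac{1136}{65} \approx 17.477$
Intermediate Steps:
$q = - \frac{1}{2}$ ($q = - \frac{3}{2} + \frac{1}{2} \cdot 2 = - \frac{3}{2} + 1 = - \frac{1}{2} \approx -0.5$)
$s{\left(B \right)} = 4$ ($s{\left(B \right)} = 5 - \left(0 B + 1\right) = 5 - \left(0 + 1\right) = 5 - 1 = 4$)
$t{\left(F,W \right)} = \frac{3}{2}$ ($t{\left(F,W \right)} = \left(- \frac{1}{2} - 1\right) \left(-1\right) = \left(- \frac{3}{2}\right) \left(-1\right) = \frac{3}{2}$)
$x{\left(v \right)} = 31 + v$ ($x{\left(v \right)} = v + 31 = 31 + v$)
$j = 568$ ($j = 4 + 47 \cdot 12 = 4 + 564 = 568$)
$\frac{j}{x{\left(t{\left(T,9 \right)} \right)}} = \frac{568}{31 + \frac{3}{2}} = \frac{568}{\frac{65}{2}} = 568 \cdot \frac{2}{65} = \frac{1136}{65}$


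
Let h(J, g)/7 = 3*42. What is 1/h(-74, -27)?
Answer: 1/882 ≈ 0.0011338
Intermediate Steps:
h(J, g) = 882 (h(J, g) = 7*(3*42) = 7*126 = 882)
1/h(-74, -27) = 1/882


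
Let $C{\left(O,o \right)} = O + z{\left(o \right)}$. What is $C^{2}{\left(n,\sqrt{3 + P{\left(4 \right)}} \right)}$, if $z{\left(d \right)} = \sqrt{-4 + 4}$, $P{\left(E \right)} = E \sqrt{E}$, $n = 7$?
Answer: $49$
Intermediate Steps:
$P{\left(E \right)} = E^{\frac{3}{2}}$
$z{\left(d \right)} = 0$ ($z{\left(d \right)} = \sqrt{0} = 0$)
$C{\left(O,o \right)} = O$ ($C{\left(O,o \right)} = O + 0 = O$)
$C^{2}{\left(n,\sqrt{3 + P{\left(4 \right)}} \right)} = 7^{2} = 49$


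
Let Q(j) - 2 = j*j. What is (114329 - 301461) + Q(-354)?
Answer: -61814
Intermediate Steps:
Q(j) = 2 + j² (Q(j) = 2 + j*j = 2 + j²)
(114329 - 301461) + Q(-354) = (114329 - 301461) + (2 + (-354)²) = -187132 + (2 + 125316) = -187132 + 125318 = -61814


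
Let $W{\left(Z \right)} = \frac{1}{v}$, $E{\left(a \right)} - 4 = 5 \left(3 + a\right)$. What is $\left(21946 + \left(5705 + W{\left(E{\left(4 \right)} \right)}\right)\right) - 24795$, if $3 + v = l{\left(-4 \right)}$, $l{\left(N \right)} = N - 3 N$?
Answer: $\frac{14281}{5} \approx 2856.2$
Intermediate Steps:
$l{\left(N \right)} = - 2 N$
$v = 5$ ($v = -3 - -8 = -3 + 8 = 5$)
$E{\left(a \right)} = 19 + 5 a$ ($E{\left(a \right)} = 4 + 5 \left(3 + a\right) = 4 + \left(15 + 5 a\right) = 19 + 5 a$)
$W{\left(Z \right)} = \frac{1}{5}$
$\left(21946 + \left(5705 + W{\left(E{\left(4 \right)} \right)}\right)\right) - 24795 = \left(21946 + \left(5705 + \frac{1}{5}\right)\right) - 24795 = \left(21946 + \frac{28526}{5}\right) - 24795 = \frac{138256}{5} - 24795 = \frac{14281}{5}$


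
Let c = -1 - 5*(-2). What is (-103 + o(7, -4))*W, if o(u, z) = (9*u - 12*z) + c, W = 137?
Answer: 2329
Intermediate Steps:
c = 9 (c = -1 + 10 = 9)
o(u, z) = 9 - 12*z + 9*u (o(u, z) = (9*u - 12*z) + 9 = (-12*z + 9*u) + 9 = 9 - 12*z + 9*u)
(-103 + o(7, -4))*W = (-103 + (9 - 12*(-4) + 9*7))*137 = (-103 + (9 + 48 + 63))*137 = (-103 + 120)*137 = 17*137 = 2329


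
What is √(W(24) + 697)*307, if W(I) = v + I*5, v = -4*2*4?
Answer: 307*√785 ≈ 8601.5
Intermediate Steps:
v = -32 (v = -8*4 = -32)
W(I) = -32 + 5*I (W(I) = -32 + I*5 = -32 + 5*I)
√(W(24) + 697)*307 = √((-32 + 5*24) + 697)*307 = √((-32 + 120) + 697)*307 = √(88 + 697)*307 = √785*307 = 307*√785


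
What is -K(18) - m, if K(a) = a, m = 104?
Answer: -122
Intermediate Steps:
-K(18) - m = -1*18 - 1*104 = -18 - 104 = -122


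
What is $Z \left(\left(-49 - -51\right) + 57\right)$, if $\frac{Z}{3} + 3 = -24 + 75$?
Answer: $8496$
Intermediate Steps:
$Z = 144$ ($Z = -9 + 3 \left(-24 + 75\right) = -9 + 3 \cdot 51 = -9 + 153 = 144$)
$Z \left(\left(-49 - -51\right) + 57\right) = 144 \left(\left(-49 - -51\right) + 57\right) = 144 \left(\left(-49 + 51\right) + 57\right) = 144 \left(2 + 57\right) = 144 \cdot 59 = 8496$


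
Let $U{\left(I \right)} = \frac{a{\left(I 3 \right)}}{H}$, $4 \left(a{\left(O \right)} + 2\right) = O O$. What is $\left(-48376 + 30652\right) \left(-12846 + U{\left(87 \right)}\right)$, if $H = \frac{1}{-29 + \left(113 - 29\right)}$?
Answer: $-16371796161$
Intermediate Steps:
$a{\left(O \right)} = -2 + \frac{O^{2}}{4}$ ($a{\left(O \right)} = -2 + \frac{O O}{4} = -2 + \frac{O^{2}}{4}$)
$H = \frac{1}{55}$ ($H = \frac{1}{-29 + 84} = \frac{1}{55} \approx 0.018182$)
$U{\left(I \right)} = -110 + \frac{495 I^{2}}{4}$ ($U{\left(I \right)} = \left(-2 + \frac{\left(I 3\right)^{2}}{4}\right) \frac{1}{\frac{1}{55}} = \left(-2 + \frac{\left(3 I\right)^{2}}{4}\right) 55 = \left(-2 + \frac{9 I^{2}}{4}\right) 55 = -110 + \frac{495 I^{2}}{4}$)
$\left(-48376 + 30652\right) \left(-12846 + U{\left(87 \right)}\right) = \left(-48376 + 30652\right) \left(-12846 - \left(110 - \frac{495 \cdot 87^{2}}{4}\right)\right) = - 17724 \left(-12846 + \left(-110 + \frac{495}{4} \cdot 7569\right)\right) = - 17724 \left(-12846 + \left(-110 + \frac{3746655}{4}\right)\right) = - 17724 \left(-12846 + \frac{3746215}{4}\right) = \left(-17724\right) \frac{3694831}{4} = -16371796161$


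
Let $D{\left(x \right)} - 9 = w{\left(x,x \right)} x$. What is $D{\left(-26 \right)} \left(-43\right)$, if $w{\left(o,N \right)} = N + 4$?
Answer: $-24983$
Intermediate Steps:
$w{\left(o,N \right)} = 4 + N$
$D{\left(x \right)} = 9 + x \left(4 + x\right)$ ($D{\left(x \right)} = 9 + \left(4 + x\right) x = 9 + x \left(4 + x\right)$)
$D{\left(-26 \right)} \left(-43\right) = \left(9 - 26 \left(4 - 26\right)\right) \left(-43\right) = \left(9 - -572\right) \left(-43\right) = \left(9 + 572\right) \left(-43\right) = 581 \left(-43\right) = -24983$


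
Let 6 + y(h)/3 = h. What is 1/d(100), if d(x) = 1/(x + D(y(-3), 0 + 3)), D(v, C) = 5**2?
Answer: 125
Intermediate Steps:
y(h) = -18 + 3*h
D(v, C) = 25
d(x) = 1/(25 + x) (d(x) = 1/(x + 25) = 1/(25 + x))
1/d(100) = 1/(1/(25 + 100)) = 1/(1/125) = 125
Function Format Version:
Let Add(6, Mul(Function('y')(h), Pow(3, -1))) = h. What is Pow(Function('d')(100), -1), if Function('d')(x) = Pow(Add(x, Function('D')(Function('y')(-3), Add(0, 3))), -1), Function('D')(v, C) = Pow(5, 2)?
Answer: 125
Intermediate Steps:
Function('y')(h) = Add(-18, Mul(3, h))
Function('D')(v, C) = 25
Function('d')(x) = Pow(Add(25, x), -1) (Function('d')(x) = Pow(Add(x, 25), -1) = Pow(Add(25, x), -1))
Pow(Function('d')(100), -1) = Pow(Pow(Add(25, 100), -1), -1) = Pow(Pow(125, -1), -1) = Pow(Rational(1, 125), -1) = 125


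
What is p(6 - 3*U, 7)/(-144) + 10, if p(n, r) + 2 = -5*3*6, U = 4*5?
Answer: 383/36 ≈ 10.639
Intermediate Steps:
U = 20
p(n, r) = -92 (p(n, r) = -2 - 5*3*6 = -2 - 15*6 = -2 - 90 = -92)
p(6 - 3*U, 7)/(-144) + 10 = -92/(-144) + 10 = -1/144*(-92) + 10 = 23/36 + 10 = 383/36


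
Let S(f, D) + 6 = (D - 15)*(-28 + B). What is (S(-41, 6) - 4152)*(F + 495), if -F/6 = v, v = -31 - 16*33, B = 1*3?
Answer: -15138117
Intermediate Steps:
B = 3
S(f, D) = 369 - 25*D (S(f, D) = -6 + (D - 15)*(-28 + 3) = -6 + (-15 + D)*(-25) = -6 + (375 - 25*D) = 369 - 25*D)
v = -559 (v = -31 - 528 = -559)
F = 3354 (F = -6*(-559) = 3354)
(S(-41, 6) - 4152)*(F + 495) = ((369 - 25*6) - 4152)*(3354 + 495) = ((369 - 150) - 4152)*3849 = (219 - 4152)*3849 = -3933*3849 = -15138117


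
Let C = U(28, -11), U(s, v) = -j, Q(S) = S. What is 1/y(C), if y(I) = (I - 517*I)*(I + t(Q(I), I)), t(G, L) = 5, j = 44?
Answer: -1/885456 ≈ -1.1294e-6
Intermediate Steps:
U(s, v) = -44 (U(s, v) = -1*44 = -44)
C = -44
y(I) = -516*I*(5 + I) (y(I) = (I - 517*I)*(I + 5) = (-516*I)*(5 + I) = -516*I*(5 + I))
1/y(C) = 1/(-516*(-44)*(5 - 44)) = 1/(-516*(-44)*(-39)) = 1/(-885456) = -1/885456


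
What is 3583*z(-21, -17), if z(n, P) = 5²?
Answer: 89575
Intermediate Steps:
z(n, P) = 25
3583*z(-21, -17) = 3583*25 = 89575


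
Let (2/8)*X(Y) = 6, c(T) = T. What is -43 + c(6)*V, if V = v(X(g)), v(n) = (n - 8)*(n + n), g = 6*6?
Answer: 4565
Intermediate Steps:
g = 36
X(Y) = 24 (X(Y) = 4*6 = 24)
v(n) = 2*n*(-8 + n) (v(n) = (-8 + n)*(2*n) = 2*n*(-8 + n))
V = 768 (V = 2*24*(-8 + 24) = 2*24*16 = 768)
-43 + c(6)*V = -43 + 6*768 = -43 + 4608 = 4565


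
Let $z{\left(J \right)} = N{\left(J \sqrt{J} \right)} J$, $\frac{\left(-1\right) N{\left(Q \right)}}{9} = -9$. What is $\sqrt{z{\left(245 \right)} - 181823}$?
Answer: $i \sqrt{161978} \approx 402.46 i$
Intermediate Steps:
$N{\left(Q \right)} = 81$ ($N{\left(Q \right)} = \left(-9\right) \left(-9\right) = 81$)
$z{\left(J \right)} = 81 J$
$\sqrt{z{\left(245 \right)} - 181823} = \sqrt{81 \cdot 245 - 181823} = \sqrt{19845 - 181823} = \sqrt{-161978} = i \sqrt{161978}$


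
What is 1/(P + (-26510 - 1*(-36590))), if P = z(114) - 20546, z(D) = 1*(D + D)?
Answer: -1/10238 ≈ -9.7675e-5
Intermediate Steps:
z(D) = 2*D (z(D) = 1*(2*D) = 2*D)
P = -20318 (P = 2*114 - 20546 = 228 - 20546 = -20318)
1/(P + (-26510 - 1*(-36590))) = 1/(-20318 + (-26510 - 1*(-36590))) = 1/(-20318 + (-26510 + 36590)) = 1/(-20318 + 10080) = 1/(-10238) = -1/10238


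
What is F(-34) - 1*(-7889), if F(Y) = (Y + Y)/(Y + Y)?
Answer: 7890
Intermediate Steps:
F(Y) = 1 (F(Y) = (2*Y)/((2*Y)) = (2*Y)*(1/(2*Y)) = 1)
F(-34) - 1*(-7889) = 1 - 1*(-7889) = 1 + 7889 = 7890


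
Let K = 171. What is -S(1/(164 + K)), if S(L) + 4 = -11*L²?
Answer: 448911/112225 ≈ 4.0001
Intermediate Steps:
S(L) = -4 - 11*L²
-S(1/(164 + K)) = -(-4 - 11/(164 + 171)²) = -(-4 - 11*(1/335)²) = -(-4 - 11*1/112225) = -(-4 - 11/112225) = -1*(-448911/112225) = 448911/112225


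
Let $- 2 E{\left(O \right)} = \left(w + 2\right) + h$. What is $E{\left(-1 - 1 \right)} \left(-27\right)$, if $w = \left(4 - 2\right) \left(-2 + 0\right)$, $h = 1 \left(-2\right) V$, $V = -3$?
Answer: $54$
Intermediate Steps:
$h = 6$ ($h = 1 \left(-2\right) \left(-3\right) = \left(-2\right) \left(-3\right) = 6$)
$w = -4$ ($w = 2 \left(-2\right) = -4$)
$E{\left(O \right)} = -2$ ($E{\left(O \right)} = - \frac{\left(-4 + 2\right) + 6}{2} = - \frac{-2 + 6}{2} = \left(- \frac{1}{2}\right) 4 = -2$)
$E{\left(-1 - 1 \right)} \left(-27\right) = \left(-2\right) \left(-27\right) = 54$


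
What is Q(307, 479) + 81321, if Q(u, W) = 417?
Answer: 81738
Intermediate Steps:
Q(307, 479) + 81321 = 417 + 81321 = 81738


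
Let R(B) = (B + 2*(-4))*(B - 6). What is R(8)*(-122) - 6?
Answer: -6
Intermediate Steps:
R(B) = (-8 + B)*(-6 + B) (R(B) = (B - 8)*(-6 + B) = (-8 + B)*(-6 + B))
R(8)*(-122) - 6 = (48 + 8² - 14*8)*(-122) - 6 = (48 + 64 - 112)*(-122) - 6 = 0*(-122) - 6 = 0 - 6 = -6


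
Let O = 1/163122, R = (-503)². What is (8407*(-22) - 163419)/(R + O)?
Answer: -56827300506/41271334099 ≈ -1.3769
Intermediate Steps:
R = 253009
O = 1/163122 ≈ 6.1304e-6
(8407*(-22) - 163419)/(R + O) = (8407*(-22) - 163419)/(253009 + 1/163122) = (-184954 - 163419)/(41271334099/163122) = -348373*163122/41271334099 = -56827300506/41271334099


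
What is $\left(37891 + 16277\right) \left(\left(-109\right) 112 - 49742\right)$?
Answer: $-3355707600$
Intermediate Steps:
$\left(37891 + 16277\right) \left(\left(-109\right) 112 - 49742\right) = 54168 \left(-12208 - 49742\right) = 54168 \left(-61950\right) = -3355707600$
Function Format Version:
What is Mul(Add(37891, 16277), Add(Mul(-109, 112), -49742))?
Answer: -3355707600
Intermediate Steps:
Mul(Add(37891, 16277), Add(Mul(-109, 112), -49742)) = Mul(54168, Add(-12208, -49742)) = Mul(54168, -61950) = -3355707600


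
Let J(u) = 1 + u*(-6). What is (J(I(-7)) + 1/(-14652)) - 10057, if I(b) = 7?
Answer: -147955897/14652 ≈ -10098.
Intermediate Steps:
J(u) = 1 - 6*u
(J(I(-7)) + 1/(-14652)) - 10057 = ((1 - 6*7) + 1/(-14652)) - 10057 = ((1 - 42) - 1/14652) - 10057 = (-41 - 1/14652) - 10057 = -600733/14652 - 10057 = -147955897/14652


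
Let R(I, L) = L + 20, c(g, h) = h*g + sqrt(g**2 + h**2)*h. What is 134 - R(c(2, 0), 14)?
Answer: 100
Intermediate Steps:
c(g, h) = g*h + h*sqrt(g**2 + h**2)
R(I, L) = 20 + L
134 - R(c(2, 0), 14) = 134 - (20 + 14) = 134 - 1*34 = 134 - 34 = 100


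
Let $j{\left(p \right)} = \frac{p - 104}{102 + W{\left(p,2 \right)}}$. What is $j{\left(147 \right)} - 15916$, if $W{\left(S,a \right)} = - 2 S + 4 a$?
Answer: $- \frac{2928587}{184} \approx -15916.0$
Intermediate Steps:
$j{\left(p \right)} = \frac{-104 + p}{110 - 2 p}$ ($j{\left(p \right)} = \frac{p - 104}{102 - \left(-8 + 2 p\right)} = \frac{-104 + p}{102 - \left(-8 + 2 p\right)} = \frac{-104 + p}{110 - 2 p}$)
$j{\left(147 \right)} - 15916 = \frac{104 - 147}{2 \left(-55 + 147\right)} - 15916 = \frac{104 - 147}{2 \cdot 92} - 15916 = \frac{1}{2} \cdot \frac{1}{92} \left(-43\right) - 15916 = - \frac{43}{184} - 15916 = - \frac{2928587}{184}$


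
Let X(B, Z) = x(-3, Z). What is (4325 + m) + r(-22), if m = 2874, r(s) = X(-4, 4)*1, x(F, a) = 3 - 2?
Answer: 7200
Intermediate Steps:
x(F, a) = 1
X(B, Z) = 1
r(s) = 1 (r(s) = 1*1 = 1)
(4325 + m) + r(-22) = (4325 + 2874) + 1 = 7199 + 1 = 7200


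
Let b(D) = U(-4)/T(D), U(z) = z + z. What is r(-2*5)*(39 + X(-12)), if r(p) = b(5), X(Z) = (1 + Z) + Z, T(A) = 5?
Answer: -128/5 ≈ -25.600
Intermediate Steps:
U(z) = 2*z
X(Z) = 1 + 2*Z
b(D) = -8/5 (b(D) = (2*(-4))/5 = -8*⅕ = -8/5)
r(p) = -8/5
r(-2*5)*(39 + X(-12)) = -8*(39 + (1 + 2*(-12)))/5 = -8*(39 + (1 - 24))/5 = -8*(39 - 23)/5 = -8/5*16 = -128/5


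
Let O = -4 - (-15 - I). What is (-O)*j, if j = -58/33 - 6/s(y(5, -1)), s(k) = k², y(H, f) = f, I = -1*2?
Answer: 768/11 ≈ 69.818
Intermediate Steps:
I = -2
O = 9 (O = -4 - (-15 - 1*(-2)) = -4 - (-15 + 2) = -4 - 1*(-13) = -4 + 13 = 9)
j = -256/33 (j = -58/33 - 6/((-1)²) = -58*1/33 - 6/1 = -58/33 - 6*1 = -58/33 - 6 = -256/33 ≈ -7.7576)
(-O)*j = -1*9*(-256/33) = -9*(-256/33) = 768/11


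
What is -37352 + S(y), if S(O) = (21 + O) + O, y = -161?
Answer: -37653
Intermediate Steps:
S(O) = 21 + 2*O
-37352 + S(y) = -37352 + (21 + 2*(-161)) = -37352 + (21 - 322) = -37352 - 301 = -37653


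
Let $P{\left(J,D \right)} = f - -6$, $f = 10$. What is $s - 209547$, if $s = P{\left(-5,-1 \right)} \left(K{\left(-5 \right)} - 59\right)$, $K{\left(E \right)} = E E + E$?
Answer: $-210171$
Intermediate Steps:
$K{\left(E \right)} = E + E^{2}$ ($K{\left(E \right)} = E^{2} + E = E + E^{2}$)
$P{\left(J,D \right)} = 16$ ($P{\left(J,D \right)} = 10 - -6 = 10 + 6 = 16$)
$s = -624$ ($s = 16 \left(- 5 \left(1 - 5\right) - 59\right) = 16 \left(\left(-5\right) \left(-4\right) - 59\right) = 16 \left(20 - 59\right) = 16 \left(-39\right) = -624$)
$s - 209547 = -624 - 209547 = -210171$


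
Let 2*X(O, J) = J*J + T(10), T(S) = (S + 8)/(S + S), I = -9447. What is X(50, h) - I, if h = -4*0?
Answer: 188949/20 ≈ 9447.5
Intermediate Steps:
T(S) = (8 + S)/(2*S) (T(S) = (8 + S)/((2*S)) = (8 + S)*(1/(2*S)) = (8 + S)/(2*S))
h = 0
X(O, J) = 9/20 + J²/2 (X(O, J) = (J*J + (½)*(8 + 10)/10)/2 = (J² + (½)*(⅒)*18)/2 = (J² + 9/10)/2 = (9/10 + J²)/2 = 9/20 + J²/2)
X(50, h) - I = (9/20 + (½)*0²) - 1*(-9447) = (9/20 + (½)*0) + 9447 = (9/20 + 0) + 9447 = 9/20 + 9447 = 188949/20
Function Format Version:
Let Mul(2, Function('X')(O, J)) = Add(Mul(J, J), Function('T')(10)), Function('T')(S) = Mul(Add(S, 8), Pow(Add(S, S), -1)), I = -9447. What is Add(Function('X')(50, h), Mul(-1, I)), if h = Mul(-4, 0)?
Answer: Rational(188949, 20) ≈ 9447.5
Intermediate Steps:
Function('T')(S) = Mul(Rational(1, 2), Pow(S, -1), Add(8, S)) (Function('T')(S) = Mul(Add(8, S), Pow(Mul(2, S), -1)) = Mul(Add(8, S), Mul(Rational(1, 2), Pow(S, -1))) = Mul(Rational(1, 2), Pow(S, -1), Add(8, S)))
h = 0
Function('X')(O, J) = Add(Rational(9, 20), Mul(Rational(1, 2), Pow(J, 2))) (Function('X')(O, J) = Mul(Rational(1, 2), Add(Mul(J, J), Mul(Rational(1, 2), Pow(10, -1), Add(8, 10)))) = Mul(Rational(1, 2), Add(Pow(J, 2), Mul(Rational(1, 2), Rational(1, 10), 18))) = Mul(Rational(1, 2), Add(Pow(J, 2), Rational(9, 10))) = Mul(Rational(1, 2), Add(Rational(9, 10), Pow(J, 2))) = Add(Rational(9, 20), Mul(Rational(1, 2), Pow(J, 2))))
Add(Function('X')(50, h), Mul(-1, I)) = Add(Add(Rational(9, 20), Mul(Rational(1, 2), Pow(0, 2))), Mul(-1, -9447)) = Add(Add(Rational(9, 20), Mul(Rational(1, 2), 0)), 9447) = Add(Add(Rational(9, 20), 0), 9447) = Add(Rational(9, 20), 9447) = Rational(188949, 20)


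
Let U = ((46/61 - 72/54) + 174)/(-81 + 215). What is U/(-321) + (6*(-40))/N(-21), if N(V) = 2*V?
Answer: 157320164/27550467 ≈ 5.7103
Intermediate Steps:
U = 15868/12261 (U = ((46*(1/61) - 72*1/54) + 174)/134 = ((46/61 - 4/3) + 174)*(1/134) = (-106/183 + 174)*(1/134) = (31736/183)*(1/134) = 15868/12261 ≈ 1.2942)
U/(-321) + (6*(-40))/N(-21) = (15868/12261)/(-321) + (6*(-40))/((2*(-21))) = (15868/12261)*(-1/321) - 240/(-42) = -15868/3935781 - 240*(-1/42) = -15868/3935781 + 40/7 = 157320164/27550467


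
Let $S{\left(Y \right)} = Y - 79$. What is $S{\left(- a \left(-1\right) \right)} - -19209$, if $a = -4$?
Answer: $19126$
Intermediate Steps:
$S{\left(Y \right)} = -79 + Y$ ($S{\left(Y \right)} = Y - 79 = -79 + Y$)
$S{\left(- a \left(-1\right) \right)} - -19209 = \left(-79 + \left(-1\right) \left(-4\right) \left(-1\right)\right) - -19209 = \left(-79 + 4 \left(-1\right)\right) + 19209 = \left(-79 - 4\right) + 19209 = -83 + 19209 = 19126$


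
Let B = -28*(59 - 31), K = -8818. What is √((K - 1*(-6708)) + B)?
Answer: I*√2894 ≈ 53.796*I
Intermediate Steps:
B = -784 (B = -28*28 = -784)
√((K - 1*(-6708)) + B) = √((-8818 - 1*(-6708)) - 784) = √((-8818 + 6708) - 784) = √(-2110 - 784) = √(-2894) = I*√2894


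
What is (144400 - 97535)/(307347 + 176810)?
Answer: 46865/484157 ≈ 0.096797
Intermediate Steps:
(144400 - 97535)/(307347 + 176810) = 46865/484157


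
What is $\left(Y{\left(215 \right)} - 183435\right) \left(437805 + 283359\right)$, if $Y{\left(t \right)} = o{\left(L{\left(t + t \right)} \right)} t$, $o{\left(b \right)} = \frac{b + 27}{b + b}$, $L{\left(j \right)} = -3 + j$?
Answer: $- \frac{56451232322160}{427} \approx -1.322 \cdot 10^{11}$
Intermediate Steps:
$o{\left(b \right)} = \frac{27 + b}{2 b}$
$Y{\left(t \right)} = \frac{t \left(24 + 2 t\right)}{2 \left(-3 + 2 t\right)}$ ($Y{\left(t \right)} = \frac{27 + \left(-3 + \left(t + t\right)\right)}{2 \left(-3 + \left(t + t\right)\right)} t = \frac{27 + \left(-3 + 2 t\right)}{2 \left(-3 + 2 t\right)} t = \frac{24 + 2 t}{2 \left(-3 + 2 t\right)} t = \frac{t \left(24 + 2 t\right)}{2 \left(-3 + 2 t\right)}$)
$\left(Y{\left(215 \right)} - 183435\right) \left(437805 + 283359\right) = \left(\frac{215 \left(12 + 215\right)}{-3 + 2 \cdot 215} - 183435\right) \left(437805 + 283359\right) = \left(215 \frac{1}{-3 + 430} \cdot 227 - 183435\right) 721164 = \left(215 \cdot \frac{1}{427} \cdot 227 - 183435\right) 721164 = \left(\frac{48805}{427} - 183435\right) 721164 = \left(- \frac{78277940}{427}\right) 721164 = - \frac{56451232322160}{427}$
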